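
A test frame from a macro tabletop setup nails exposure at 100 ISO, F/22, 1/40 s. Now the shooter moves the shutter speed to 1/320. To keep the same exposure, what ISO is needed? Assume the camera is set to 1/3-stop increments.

ISO 800

Shutter speed: 1/40 → 1/50 → 1/60 → 1/80 → 1/100 → 1/125 → 1/160 → 1/200 → 1/250 → 1/320 — 3 stops shorter (darker).
Need 3 stops brighter from the ISO: 100 → 125 → 160 → 200 → 250 → 320 → 400 → 500 → 640 → 800.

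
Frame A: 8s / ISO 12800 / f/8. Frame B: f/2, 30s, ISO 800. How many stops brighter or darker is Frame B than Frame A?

Aperture: f/8 → f/5.6 → f/4 → f/2.8 → f/2 — 4 stops opened up (brighter).
Shutter speed: 8 → 15 → 30 — 2 stops longer (brighter).
ISO: 12800 → 6400 → 3200 → 1600 → 800 — 4 stops dropped (darker).
Net: +4 +2 −4 = +2 stops.

2 stops brighter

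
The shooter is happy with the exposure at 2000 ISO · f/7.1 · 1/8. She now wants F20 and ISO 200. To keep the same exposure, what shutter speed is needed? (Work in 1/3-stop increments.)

10 s

Aperture: f/7.1 → f/8 → f/9 → f/10 → f/11 → f/13 → f/14 → f/16 → f/18 → f/20 — 3 stops smaller aperture (darker).
ISO: 2000 → 1600 → 1250 → 1000 → 800 → 640 → 500 → 400 → 320 → 250 → 200 — 3 1/3 stops dropped (darker).
Net change so far: 6 1/3 stops darker. Offset with the shutter speed: 1/8 → 1/6 → 1/5 → 1/4 → 0.3 → 0.4 → 0.5 → 0.6 → 0.8 → 1 → 1.3 → 1.6 → 2 → 2.5 → 3.2 → 4 → 5 → 6 → 8 → 10.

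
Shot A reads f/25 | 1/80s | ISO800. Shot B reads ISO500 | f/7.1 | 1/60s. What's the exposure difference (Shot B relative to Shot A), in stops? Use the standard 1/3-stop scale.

Aperture: f/25 → f/22 → f/20 → f/18 → f/16 → f/14 → f/13 → f/11 → f/10 → f/9 → f/8 → f/7.1 — 3 2/3 stops opened up (brighter).
Shutter speed: 1/80 → 1/60 — 1/3 stop slower (brighter).
ISO: 800 → 640 → 500 — 2/3 stop dropped (darker).
Net: +3 2/3 +1/3 −2/3 = +3 1/3 stops.

3 1/3 stops brighter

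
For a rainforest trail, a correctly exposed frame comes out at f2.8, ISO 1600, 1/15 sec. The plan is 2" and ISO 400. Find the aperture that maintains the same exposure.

f/8

Shutter speed: 1/15 → 1/8 → 1/4 → 1/2 → 1 → 2 — 5 stops slower (brighter).
ISO: 1600 → 800 → 400 — 2 stops lower (darker).
Net change so far: 3 stops brighter. Offset with the aperture: f/2.8 → f/4 → f/5.6 → f/8.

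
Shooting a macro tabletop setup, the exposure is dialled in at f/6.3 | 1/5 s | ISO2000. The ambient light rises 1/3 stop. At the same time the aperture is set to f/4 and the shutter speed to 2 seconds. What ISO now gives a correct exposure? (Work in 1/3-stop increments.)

Scene light: 1/3 stop brighter.
Aperture: f/6.3 → f/5.6 → f/5 → f/4.5 → f/4 — 1 1/3 stops opened up (brighter).
Shutter speed: 1/5 → 1/4 → 0.3 → 0.4 → 0.5 → 0.6 → 0.8 → 1 → 1.3 → 1.6 → 2 — 3 1/3 stops longer (brighter).
Net so far: 5 stops brighter. ISO: 2000 → 1600 → 1250 → 1000 → 800 → 640 → 500 → 400 → 320 → 250 → 200 → 160 → 125 → 100 → 80 → 64.

ISO 64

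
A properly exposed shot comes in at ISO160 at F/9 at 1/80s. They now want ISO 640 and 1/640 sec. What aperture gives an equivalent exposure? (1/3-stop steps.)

ISO: 160 → 200 → 250 → 320 → 400 → 500 → 640 — 2 stops higher (brighter).
Shutter speed: 1/80 → 1/100 → 1/125 → 1/160 → 1/200 → 1/250 → 1/320 → 1/400 → 1/500 → 1/640 — 3 stops shorter (darker).
Net change so far: 1 stop darker. Offset with the aperture: f/9 → f/8 → f/7.1 → f/6.3.

f/6.3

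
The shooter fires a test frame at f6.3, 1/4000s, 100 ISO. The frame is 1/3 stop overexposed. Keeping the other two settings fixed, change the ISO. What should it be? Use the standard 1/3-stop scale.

Overexposed by 1/3 stop → need 1/3 stop darker.
ISO: 100 → 80.

ISO 80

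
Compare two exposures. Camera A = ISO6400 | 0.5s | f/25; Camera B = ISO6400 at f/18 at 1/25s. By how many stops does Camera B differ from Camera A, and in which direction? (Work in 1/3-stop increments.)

2 2/3 stops darker

Aperture: f/25 → f/22 → f/20 → f/18 — 1 stop larger aperture (brighter).
Shutter speed: 0.5 → 0.4 → 0.3 → 1/4 → 1/5 → 1/6 → 1/8 → 1/10 → 1/13 → 1/15 → 1/20 → 1/25 — 3 2/3 stops shorter (darker).
ISO: unchanged.
Net: +1 −3 2/3 = −2 2/3 stops.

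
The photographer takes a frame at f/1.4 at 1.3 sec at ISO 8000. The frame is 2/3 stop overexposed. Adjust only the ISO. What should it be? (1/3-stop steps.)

ISO 5000

Overexposed by 2/3 stop → need 2/3 stop darker.
ISO: 8000 → 6400 → 5000.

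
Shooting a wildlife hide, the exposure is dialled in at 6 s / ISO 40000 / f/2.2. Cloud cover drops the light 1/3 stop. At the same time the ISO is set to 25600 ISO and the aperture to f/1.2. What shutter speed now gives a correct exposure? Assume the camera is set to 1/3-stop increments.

Scene light: 1/3 stop darker.
ISO: 40000 → 32000 → 25600 — 2/3 stop lower (darker).
Aperture: f/2.2 → f/2 → f/1.8 → f/1.6 → f/1.4 → f/1.2 — 1 2/3 stops opened up (brighter).
Net so far: 2/3 stop brighter. Shutter speed: 6 → 5 → 4.

4 s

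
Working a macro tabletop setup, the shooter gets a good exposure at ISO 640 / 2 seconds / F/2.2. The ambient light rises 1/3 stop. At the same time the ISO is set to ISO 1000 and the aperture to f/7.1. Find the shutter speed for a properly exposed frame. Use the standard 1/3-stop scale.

10 s

Scene light: 1/3 stop brighter.
ISO: 640 → 800 → 1000 — 2/3 stop higher (brighter).
Aperture: f/2.2 → f/2.5 → f/2.8 → f/3.2 → f/3.5 → f/4 → f/4.5 → f/5 → f/5.6 → f/6.3 → f/7.1 — 3 1/3 stops stopped down (darker).
Net so far: 2 1/3 stops darker. Shutter speed: 2 → 2.5 → 3.2 → 4 → 5 → 6 → 8 → 10.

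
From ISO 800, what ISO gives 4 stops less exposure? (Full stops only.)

ISO: 800 → 400 → 200 → 100 → 50 — 4 stops dropped (darker).

ISO 50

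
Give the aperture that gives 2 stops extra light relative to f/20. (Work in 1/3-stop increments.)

f/10

Aperture: f/20 → f/18 → f/16 → f/14 → f/13 → f/11 → f/10 — 2 stops larger aperture (brighter).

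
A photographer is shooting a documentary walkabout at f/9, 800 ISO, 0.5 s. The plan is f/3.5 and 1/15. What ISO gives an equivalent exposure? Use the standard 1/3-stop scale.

Aperture: f/9 → f/8 → f/7.1 → f/6.3 → f/5.6 → f/5 → f/4.5 → f/4 → f/3.5 — 2 2/3 stops larger aperture (brighter).
Shutter speed: 0.5 → 0.4 → 0.3 → 1/4 → 1/5 → 1/6 → 1/8 → 1/10 → 1/13 → 1/15 — 3 stops shorter (darker).
Net change so far: 1/3 stop darker. Offset with the ISO: 800 → 1000.

ISO 1000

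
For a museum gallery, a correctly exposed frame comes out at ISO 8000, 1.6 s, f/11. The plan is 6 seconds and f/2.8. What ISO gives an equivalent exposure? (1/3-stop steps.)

ISO 125

Shutter speed: 1.6 → 2 → 2.5 → 3.2 → 4 → 5 → 6 — 2 stops longer (brighter).
Aperture: f/11 → f/10 → f/9 → f/8 → f/7.1 → f/6.3 → f/5.6 → f/5 → f/4.5 → f/4 → f/3.5 → f/3.2 → f/2.8 — 4 stops opened up (brighter).
Net change so far: 6 stops brighter. Offset with the ISO: 8000 → 6400 → 5000 → 4000 → 3200 → 2500 → 2000 → 1600 → 1250 → 1000 → 800 → 640 → 500 → 400 → 320 → 250 → 200 → 160 → 125.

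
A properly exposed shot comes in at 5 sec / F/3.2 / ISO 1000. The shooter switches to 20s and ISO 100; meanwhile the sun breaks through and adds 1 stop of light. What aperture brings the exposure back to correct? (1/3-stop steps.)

Scene light: 1 stop brighter.
Shutter speed: 5 → 6 → 8 → 10 → 13 → 15 → 20 — 2 stops slower (brighter).
ISO: 1000 → 800 → 640 → 500 → 400 → 320 → 250 → 200 → 160 → 125 → 100 — 3 1/3 stops dropped (darker).
Net so far: 1/3 stop darker. Aperture: f/3.2 → f/2.8.

f/2.8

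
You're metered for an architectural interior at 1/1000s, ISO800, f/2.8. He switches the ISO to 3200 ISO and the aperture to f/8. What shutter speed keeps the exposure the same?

ISO: 800 → 1600 → 3200 — 2 stops higher (brighter).
Aperture: f/2.8 → f/4 → f/5.6 → f/8 — 3 stops narrower (darker).
Net change so far: 1 stop darker. Offset with the shutter speed: 1/1000 → 1/500.

1/500s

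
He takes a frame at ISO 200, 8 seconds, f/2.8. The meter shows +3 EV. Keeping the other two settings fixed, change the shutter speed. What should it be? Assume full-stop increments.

1 s

Overexposed by 3 stops → need 3 stops darker.
Shutter speed: 8 → 4 → 2 → 1.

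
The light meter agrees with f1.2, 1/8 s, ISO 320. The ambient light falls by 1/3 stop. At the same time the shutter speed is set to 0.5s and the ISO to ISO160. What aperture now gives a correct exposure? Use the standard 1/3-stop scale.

f/1.6

Scene light: 1/3 stop darker.
Shutter speed: 1/8 → 1/6 → 1/5 → 1/4 → 0.3 → 0.4 → 0.5 — 2 stops longer (brighter).
ISO: 320 → 250 → 200 → 160 — 1 stop dropped (darker).
Net so far: 2/3 stop brighter. Aperture: f/1.2 → f/1.4 → f/1.6.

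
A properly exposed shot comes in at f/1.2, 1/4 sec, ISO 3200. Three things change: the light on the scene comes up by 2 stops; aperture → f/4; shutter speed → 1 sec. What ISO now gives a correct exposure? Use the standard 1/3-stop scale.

ISO 2000

Scene light: 2 stops brighter.
Aperture: f/1.2 → f/1.4 → f/1.6 → f/1.8 → f/2 → f/2.2 → f/2.5 → f/2.8 → f/3.2 → f/3.5 → f/4 — 3 1/3 stops narrower (darker).
Shutter speed: 1/4 → 0.3 → 0.4 → 0.5 → 0.6 → 0.8 → 1 — 2 stops slower (brighter).
Net so far: 2/3 stop brighter. ISO: 3200 → 2500 → 2000.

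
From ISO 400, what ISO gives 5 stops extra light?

ISO: 400 → 800 → 1600 → 3200 → 6400 → 12800 — 5 stops raised (brighter).

ISO 12800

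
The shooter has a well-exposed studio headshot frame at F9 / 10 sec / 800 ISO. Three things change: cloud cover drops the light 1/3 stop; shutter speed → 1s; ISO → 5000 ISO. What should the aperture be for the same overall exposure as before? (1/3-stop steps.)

Scene light: 1/3 stop darker.
Shutter speed: 10 → 8 → 6 → 5 → 4 → 3.2 → 2.5 → 2 → 1.6 → 1.3 → 1 — 3 1/3 stops faster (darker).
ISO: 800 → 1000 → 1250 → 1600 → 2000 → 2500 → 3200 → 4000 → 5000 — 2 2/3 stops higher (brighter).
Net so far: 1 stop darker. Aperture: f/9 → f/8 → f/7.1 → f/6.3.

f/6.3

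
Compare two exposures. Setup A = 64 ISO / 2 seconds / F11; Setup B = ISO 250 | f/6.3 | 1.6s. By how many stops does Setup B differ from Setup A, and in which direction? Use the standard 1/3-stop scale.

Aperture: f/11 → f/10 → f/9 → f/8 → f/7.1 → f/6.3 — 1 2/3 stops larger aperture (brighter).
Shutter speed: 2 → 1.6 — 1/3 stop shorter (darker).
ISO: 64 → 80 → 100 → 125 → 160 → 200 → 250 — 2 stops raised (brighter).
Net: +1 2/3 −1/3 +2 = +3 1/3 stops.

3 1/3 stops brighter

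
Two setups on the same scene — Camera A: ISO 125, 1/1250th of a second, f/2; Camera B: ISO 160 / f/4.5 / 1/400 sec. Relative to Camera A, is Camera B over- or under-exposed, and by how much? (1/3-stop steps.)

1/3 stop darker

Aperture: f/2 → f/2.2 → f/2.5 → f/2.8 → f/3.2 → f/3.5 → f/4 → f/4.5 — 2 1/3 stops smaller aperture (darker).
Shutter speed: 1/1250 → 1/1000 → 1/800 → 1/640 → 1/500 → 1/400 — 1 2/3 stops slower (brighter).
ISO: 125 → 160 — 1/3 stop higher (brighter).
Net: −2 1/3 +1 2/3 +1/3 = −1/3 stops.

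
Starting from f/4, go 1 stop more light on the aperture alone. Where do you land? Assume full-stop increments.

Aperture: f/4 → f/2.8 — 1 stop larger aperture (brighter).

f/2.8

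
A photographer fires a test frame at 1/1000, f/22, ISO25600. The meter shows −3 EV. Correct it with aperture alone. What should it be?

f/8

Underexposed by 3 stops → need 3 stops brighter.
Aperture: f/22 → f/16 → f/11 → f/8.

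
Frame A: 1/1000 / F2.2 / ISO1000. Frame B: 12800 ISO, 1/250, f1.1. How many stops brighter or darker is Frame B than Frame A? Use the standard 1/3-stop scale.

7 2/3 stops brighter

Aperture: f/2.2 → f/2 → f/1.8 → f/1.6 → f/1.4 → f/1.2 → f/1.1 — 2 stops larger aperture (brighter).
Shutter speed: 1/1000 → 1/800 → 1/640 → 1/500 → 1/400 → 1/320 → 1/250 — 2 stops longer (brighter).
ISO: 1000 → 1250 → 1600 → 2000 → 2500 → 3200 → 4000 → 5000 → 6400 → 8000 → 10000 → 12800 — 3 2/3 stops higher (brighter).
Net: +2 +2 +3 2/3 = +7 2/3 stops.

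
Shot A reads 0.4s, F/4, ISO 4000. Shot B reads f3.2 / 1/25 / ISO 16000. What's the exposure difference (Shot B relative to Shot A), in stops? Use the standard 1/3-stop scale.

2/3 stop darker

Aperture: f/4 → f/3.5 → f/3.2 — 2/3 stop larger aperture (brighter).
Shutter speed: 0.4 → 0.3 → 1/4 → 1/5 → 1/6 → 1/8 → 1/10 → 1/13 → 1/15 → 1/20 → 1/25 — 3 1/3 stops shorter (darker).
ISO: 4000 → 5000 → 6400 → 8000 → 10000 → 12800 → 16000 — 2 stops raised (brighter).
Net: +2/3 −3 1/3 +2 = −2/3 stops.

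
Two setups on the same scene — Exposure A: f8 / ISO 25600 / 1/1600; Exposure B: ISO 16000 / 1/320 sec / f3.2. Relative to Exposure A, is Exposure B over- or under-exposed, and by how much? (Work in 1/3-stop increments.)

Aperture: f/8 → f/7.1 → f/6.3 → f/5.6 → f/5 → f/4.5 → f/4 → f/3.5 → f/3.2 — 2 2/3 stops wider (brighter).
Shutter speed: 1/1600 → 1/1250 → 1/1000 → 1/800 → 1/640 → 1/500 → 1/400 → 1/320 — 2 1/3 stops slower (brighter).
ISO: 25600 → 20000 → 16000 — 2/3 stop dropped (darker).
Net: +2 2/3 +2 1/3 −2/3 = +4 1/3 stops.

4 1/3 stops brighter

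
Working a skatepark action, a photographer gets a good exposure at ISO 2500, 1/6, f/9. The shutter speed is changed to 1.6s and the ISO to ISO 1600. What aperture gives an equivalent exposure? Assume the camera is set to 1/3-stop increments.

Shutter speed: 1/6 → 1/5 → 1/4 → 0.3 → 0.4 → 0.5 → 0.6 → 0.8 → 1 → 1.3 → 1.6 — 3 1/3 stops longer (brighter).
ISO: 2500 → 2000 → 1600 — 2/3 stop lower (darker).
Net change so far: 2 2/3 stops brighter. Offset with the aperture: f/9 → f/10 → f/11 → f/13 → f/14 → f/16 → f/18 → f/20 → f/22.

f/22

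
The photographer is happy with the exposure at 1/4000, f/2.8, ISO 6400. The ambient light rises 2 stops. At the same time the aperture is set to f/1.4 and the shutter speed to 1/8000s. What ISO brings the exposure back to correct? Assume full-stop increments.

Scene light: 2 stops brighter.
Aperture: f/2.8 → f/2 → f/1.4 — 2 stops wider (brighter).
Shutter speed: 1/4000 → 1/8000 — 1 stop shorter (darker).
Net so far: 3 stops brighter. ISO: 6400 → 3200 → 1600 → 800.

ISO 800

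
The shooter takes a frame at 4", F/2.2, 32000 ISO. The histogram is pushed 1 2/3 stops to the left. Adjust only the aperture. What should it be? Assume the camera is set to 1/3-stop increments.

Underexposed by 1 2/3 stops → need 1 2/3 stops brighter.
Aperture: f/2.2 → f/2 → f/1.8 → f/1.6 → f/1.4 → f/1.2.

f/1.2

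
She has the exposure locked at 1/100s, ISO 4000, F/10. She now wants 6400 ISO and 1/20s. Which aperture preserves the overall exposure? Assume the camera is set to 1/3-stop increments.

f/29

ISO: 4000 → 5000 → 6400 — 2/3 stop higher (brighter).
Shutter speed: 1/100 → 1/80 → 1/60 → 1/50 → 1/40 → 1/30 → 1/25 → 1/20 — 2 1/3 stops longer (brighter).
Net change so far: 3 stops brighter. Offset with the aperture: f/10 → f/11 → f/13 → f/14 → f/16 → f/18 → f/20 → f/22 → f/25 → f/29.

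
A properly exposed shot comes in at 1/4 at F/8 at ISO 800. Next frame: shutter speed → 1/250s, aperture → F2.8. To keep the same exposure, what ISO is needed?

ISO 6400

Shutter speed: 1/4 → 1/8 → 1/15 → 1/30 → 1/60 → 1/125 → 1/250 — 6 stops shorter (darker).
Aperture: f/8 → f/5.6 → f/4 → f/2.8 — 3 stops larger aperture (brighter).
Net change so far: 3 stops darker. Offset with the ISO: 800 → 1600 → 3200 → 6400.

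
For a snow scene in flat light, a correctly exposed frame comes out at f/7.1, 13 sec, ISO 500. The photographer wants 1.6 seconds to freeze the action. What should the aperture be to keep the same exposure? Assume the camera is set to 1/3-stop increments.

f/2.5

Shutter speed: 13 → 10 → 8 → 6 → 5 → 4 → 3.2 → 2.5 → 2 → 1.6 — 3 stops shorter (darker).
Need 3 stops brighter from the aperture: f/7.1 → f/6.3 → f/5.6 → f/5 → f/4.5 → f/4 → f/3.5 → f/3.2 → f/2.8 → f/2.5.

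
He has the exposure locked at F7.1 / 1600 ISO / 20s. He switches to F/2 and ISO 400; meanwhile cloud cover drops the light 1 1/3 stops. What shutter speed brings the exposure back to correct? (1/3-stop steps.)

15 s

Scene light: 1 1/3 stops darker.
Aperture: f/7.1 → f/6.3 → f/5.6 → f/5 → f/4.5 → f/4 → f/3.5 → f/3.2 → f/2.8 → f/2.5 → f/2.2 → f/2 — 3 2/3 stops wider (brighter).
ISO: 1600 → 1250 → 1000 → 800 → 640 → 500 → 400 — 2 stops dropped (darker).
Net so far: 1/3 stop brighter. Shutter speed: 20 → 15.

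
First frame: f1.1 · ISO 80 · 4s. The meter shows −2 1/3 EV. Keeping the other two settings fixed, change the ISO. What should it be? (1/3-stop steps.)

ISO 400

Underexposed by 2 1/3 stops → need 2 1/3 stops brighter.
ISO: 80 → 100 → 125 → 160 → 200 → 250 → 320 → 400.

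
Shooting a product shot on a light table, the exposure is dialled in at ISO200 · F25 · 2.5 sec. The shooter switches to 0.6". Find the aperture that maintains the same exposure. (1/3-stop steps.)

f/13

Shutter speed: 2.5 → 2 → 1.6 → 1.3 → 1 → 0.8 → 0.6 — 2 stops faster (darker).
Need 2 stops brighter from the aperture: f/25 → f/22 → f/20 → f/18 → f/16 → f/14 → f/13.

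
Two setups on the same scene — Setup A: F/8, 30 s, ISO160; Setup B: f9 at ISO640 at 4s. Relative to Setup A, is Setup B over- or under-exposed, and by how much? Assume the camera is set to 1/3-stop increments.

1 1/3 stops darker

Aperture: f/8 → f/9 — 1/3 stop narrower (darker).
Shutter speed: 30 → 25 → 20 → 15 → 13 → 10 → 8 → 6 → 5 → 4 — 3 stops faster (darker).
ISO: 160 → 200 → 250 → 320 → 400 → 500 → 640 — 2 stops raised (brighter).
Net: −1/3 −3 +2 = −1 1/3 stops.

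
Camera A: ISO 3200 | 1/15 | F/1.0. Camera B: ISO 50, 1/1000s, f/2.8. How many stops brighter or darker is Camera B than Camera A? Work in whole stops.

15 stops darker

Aperture: f/1.0 → f/1.4 → f/2 → f/2.8 — 3 stops narrower (darker).
Shutter speed: 1/15 → 1/30 → 1/60 → 1/125 → 1/250 → 1/500 → 1/1000 — 6 stops faster (darker).
ISO: 3200 → 1600 → 800 → 400 → 200 → 100 → 50 — 6 stops lower (darker).
Net: −3 −6 −6 = −15 stops.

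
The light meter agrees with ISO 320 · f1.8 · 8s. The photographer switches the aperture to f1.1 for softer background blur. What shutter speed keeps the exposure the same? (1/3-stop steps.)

Aperture: f/1.8 → f/1.6 → f/1.4 → f/1.2 → f/1.1 — 1 1/3 stops wider (brighter).
Need 1 1/3 stops darker from the shutter speed: 8 → 6 → 5 → 4 → 3.2.

3.2 s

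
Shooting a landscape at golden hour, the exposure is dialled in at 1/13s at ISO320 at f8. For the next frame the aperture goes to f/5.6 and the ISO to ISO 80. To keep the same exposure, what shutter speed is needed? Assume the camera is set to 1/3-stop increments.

Aperture: f/8 → f/7.1 → f/6.3 → f/5.6 — 1 stop wider (brighter).
ISO: 320 → 250 → 200 → 160 → 125 → 100 → 80 — 2 stops lower (darker).
Net change so far: 1 stop darker. Offset with the shutter speed: 1/13 → 1/10 → 1/8 → 1/6.

1/6s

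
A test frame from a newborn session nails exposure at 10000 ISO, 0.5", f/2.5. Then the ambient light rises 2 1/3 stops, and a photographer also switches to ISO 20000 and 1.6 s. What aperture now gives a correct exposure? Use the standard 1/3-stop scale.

Scene light: 2 1/3 stops brighter.
ISO: 10000 → 12800 → 16000 → 20000 — 1 stop raised (brighter).
Shutter speed: 0.5 → 0.6 → 0.8 → 1 → 1.3 → 1.6 — 1 2/3 stops slower (brighter).
Net so far: 5 stops brighter. Aperture: f/2.5 → f/2.8 → f/3.2 → f/3.5 → f/4 → f/4.5 → f/5 → f/5.6 → f/6.3 → f/7.1 → f/8 → f/9 → f/10 → f/11 → f/13 → f/14.

f/14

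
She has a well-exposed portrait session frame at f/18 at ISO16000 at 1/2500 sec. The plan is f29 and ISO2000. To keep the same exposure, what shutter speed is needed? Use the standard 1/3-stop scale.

1/125s

Aperture: f/18 → f/20 → f/22 → f/25 → f/29 — 1 1/3 stops smaller aperture (darker).
ISO: 16000 → 12800 → 10000 → 8000 → 6400 → 5000 → 4000 → 3200 → 2500 → 2000 — 3 stops lower (darker).
Net change so far: 4 1/3 stops darker. Offset with the shutter speed: 1/2500 → 1/2000 → 1/1600 → 1/1250 → 1/1000 → 1/800 → 1/640 → 1/500 → 1/400 → 1/320 → 1/250 → 1/200 → 1/160 → 1/125.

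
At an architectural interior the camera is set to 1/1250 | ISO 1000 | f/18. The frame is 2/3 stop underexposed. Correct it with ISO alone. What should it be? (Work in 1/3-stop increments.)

Underexposed by 2/3 stop → need 2/3 stop brighter.
ISO: 1000 → 1250 → 1600.

ISO 1600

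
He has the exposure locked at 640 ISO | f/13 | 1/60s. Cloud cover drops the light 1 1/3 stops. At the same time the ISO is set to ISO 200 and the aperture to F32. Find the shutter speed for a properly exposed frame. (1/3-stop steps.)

Scene light: 1 1/3 stops darker.
ISO: 640 → 500 → 400 → 320 → 250 → 200 — 1 2/3 stops dropped (darker).
Aperture: f/13 → f/14 → f/16 → f/18 → f/20 → f/22 → f/25 → f/29 → f/32 — 2 2/3 stops stopped down (darker).
Net so far: 5 2/3 stops darker. Shutter speed: 1/60 → 1/50 → 1/40 → 1/30 → 1/25 → 1/20 → 1/15 → 1/13 → 1/10 → 1/8 → 1/6 → 1/5 → 1/4 → 0.3 → 0.4 → 0.5 → 0.6 → 0.8.

0.8 s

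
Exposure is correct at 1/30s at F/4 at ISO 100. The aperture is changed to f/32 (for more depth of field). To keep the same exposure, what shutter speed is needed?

2 s

Aperture: f/4 → f/5.6 → f/8 → f/11 → f/16 → f/22 → f/32 — 6 stops smaller aperture (darker).
Need 6 stops brighter from the shutter speed: 1/30 → 1/15 → 1/8 → 1/4 → 1/2 → 1 → 2.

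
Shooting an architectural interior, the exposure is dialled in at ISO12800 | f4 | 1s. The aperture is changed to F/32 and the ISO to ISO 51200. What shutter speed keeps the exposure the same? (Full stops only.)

Aperture: f/4 → f/5.6 → f/8 → f/11 → f/16 → f/22 → f/32 — 6 stops smaller aperture (darker).
ISO: 12800 → 25600 → 51200 — 2 stops higher (brighter).
Net change so far: 4 stops darker. Offset with the shutter speed: 1 → 2 → 4 → 8 → 15.

15 s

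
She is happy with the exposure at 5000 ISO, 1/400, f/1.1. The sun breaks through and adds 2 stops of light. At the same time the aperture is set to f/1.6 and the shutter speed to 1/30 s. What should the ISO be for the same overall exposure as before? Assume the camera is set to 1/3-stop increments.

ISO 200

Scene light: 2 stops brighter.
Aperture: f/1.1 → f/1.2 → f/1.4 → f/1.6 — 1 stop stopped down (darker).
Shutter speed: 1/400 → 1/320 → 1/250 → 1/200 → 1/160 → 1/125 → 1/100 → 1/80 → 1/60 → 1/50 → 1/40 → 1/30 — 3 2/3 stops slower (brighter).
Net so far: 4 2/3 stops brighter. ISO: 5000 → 4000 → 3200 → 2500 → 2000 → 1600 → 1250 → 1000 → 800 → 640 → 500 → 400 → 320 → 250 → 200.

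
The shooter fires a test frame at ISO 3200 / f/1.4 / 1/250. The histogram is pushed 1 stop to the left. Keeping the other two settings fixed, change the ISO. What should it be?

Underexposed by 1 stop → need 1 stop brighter.
ISO: 3200 → 6400.

ISO 6400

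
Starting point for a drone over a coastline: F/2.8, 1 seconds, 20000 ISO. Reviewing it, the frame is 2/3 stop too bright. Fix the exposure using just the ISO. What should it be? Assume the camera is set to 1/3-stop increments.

Overexposed by 2/3 stop → need 2/3 stop darker.
ISO: 20000 → 16000 → 12800.

ISO 12800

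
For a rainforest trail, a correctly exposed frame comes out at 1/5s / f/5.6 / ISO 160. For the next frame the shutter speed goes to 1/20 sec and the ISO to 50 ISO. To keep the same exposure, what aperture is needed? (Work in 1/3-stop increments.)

f/1.6

Shutter speed: 1/5 → 1/6 → 1/8 → 1/10 → 1/13 → 1/15 → 1/20 — 2 stops shorter (darker).
ISO: 160 → 125 → 100 → 80 → 64 → 50 — 1 2/3 stops lower (darker).
Net change so far: 3 2/3 stops darker. Offset with the aperture: f/5.6 → f/5 → f/4.5 → f/4 → f/3.5 → f/3.2 → f/2.8 → f/2.5 → f/2.2 → f/2 → f/1.8 → f/1.6.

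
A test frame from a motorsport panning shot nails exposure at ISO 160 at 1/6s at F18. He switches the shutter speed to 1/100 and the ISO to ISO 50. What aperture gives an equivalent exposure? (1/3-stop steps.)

Shutter speed: 1/6 → 1/8 → 1/10 → 1/13 → 1/15 → 1/20 → 1/25 → 1/30 → 1/40 → 1/50 → 1/60 → 1/80 → 1/100 — 4 stops faster (darker).
ISO: 160 → 125 → 100 → 80 → 64 → 50 — 1 2/3 stops lower (darker).
Net change so far: 5 2/3 stops darker. Offset with the aperture: f/18 → f/16 → f/14 → f/13 → f/11 → f/10 → f/9 → f/8 → f/7.1 → f/6.3 → f/5.6 → f/5 → f/4.5 → f/4 → f/3.5 → f/3.2 → f/2.8 → f/2.5.

f/2.5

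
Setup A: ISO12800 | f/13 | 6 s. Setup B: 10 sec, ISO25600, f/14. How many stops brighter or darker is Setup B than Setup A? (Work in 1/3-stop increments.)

Aperture: f/13 → f/14 — 1/3 stop narrower (darker).
Shutter speed: 6 → 8 → 10 — 2/3 stop slower (brighter).
ISO: 12800 → 16000 → 20000 → 25600 — 1 stop higher (brighter).
Net: −1/3 +2/3 +1 = +1 1/3 stops.

1 1/3 stops brighter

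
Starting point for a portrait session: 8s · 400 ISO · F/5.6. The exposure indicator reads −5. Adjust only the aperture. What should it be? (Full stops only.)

Underexposed by 5 stops → need 5 stops brighter.
Aperture: f/5.6 → f/4 → f/2.8 → f/2 → f/1.4 → f/1.0.

f/1.0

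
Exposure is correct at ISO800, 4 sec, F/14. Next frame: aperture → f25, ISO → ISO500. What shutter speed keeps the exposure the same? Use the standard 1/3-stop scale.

20 s

Aperture: f/14 → f/16 → f/18 → f/20 → f/22 → f/25 — 1 2/3 stops smaller aperture (darker).
ISO: 800 → 640 → 500 — 2/3 stop lower (darker).
Net change so far: 2 1/3 stops darker. Offset with the shutter speed: 4 → 5 → 6 → 8 → 10 → 13 → 15 → 20.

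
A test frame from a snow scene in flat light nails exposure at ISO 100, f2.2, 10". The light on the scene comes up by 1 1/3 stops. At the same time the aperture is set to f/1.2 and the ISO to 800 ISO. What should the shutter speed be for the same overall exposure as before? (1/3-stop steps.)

Scene light: 1 1/3 stops brighter.
Aperture: f/2.2 → f/2 → f/1.8 → f/1.6 → f/1.4 → f/1.2 — 1 2/3 stops opened up (brighter).
ISO: 100 → 125 → 160 → 200 → 250 → 320 → 400 → 500 → 640 → 800 — 3 stops higher (brighter).
Net so far: 6 stops brighter. Shutter speed: 10 → 8 → 6 → 5 → 4 → 3.2 → 2.5 → 2 → 1.6 → 1.3 → 1 → 0.8 → 0.6 → 0.5 → 0.4 → 0.3 → 1/4 → 1/5 → 1/6.

1/6s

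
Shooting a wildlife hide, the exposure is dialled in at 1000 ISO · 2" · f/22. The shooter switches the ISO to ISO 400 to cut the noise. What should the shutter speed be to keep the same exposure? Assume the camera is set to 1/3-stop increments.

5 s

ISO: 1000 → 800 → 640 → 500 → 400 — 1 1/3 stops lower (darker).
Need 1 1/3 stops brighter from the shutter speed: 2 → 2.5 → 3.2 → 4 → 5.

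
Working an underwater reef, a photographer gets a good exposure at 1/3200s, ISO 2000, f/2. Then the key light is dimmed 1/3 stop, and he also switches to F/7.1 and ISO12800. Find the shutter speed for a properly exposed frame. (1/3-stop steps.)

1/1250s

Scene light: 1/3 stop darker.
Aperture: f/2 → f/2.2 → f/2.5 → f/2.8 → f/3.2 → f/3.5 → f/4 → f/4.5 → f/5 → f/5.6 → f/6.3 → f/7.1 — 3 2/3 stops narrower (darker).
ISO: 2000 → 2500 → 3200 → 4000 → 5000 → 6400 → 8000 → 10000 → 12800 — 2 2/3 stops raised (brighter).
Net so far: 1 1/3 stops darker. Shutter speed: 1/3200 → 1/2500 → 1/2000 → 1/1600 → 1/1250.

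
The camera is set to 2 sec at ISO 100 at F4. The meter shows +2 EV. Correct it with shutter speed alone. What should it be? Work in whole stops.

1/2s

Overexposed by 2 stops → need 2 stops darker.
Shutter speed: 2 → 1 → 1/2.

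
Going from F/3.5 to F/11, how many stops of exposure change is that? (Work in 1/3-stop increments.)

f/3.5 → f/4 → f/4.5 → f/5 → f/5.6 → f/6.3 → f/7.1 → f/8 → f/9 → f/10 → f/11 — count the steps: 10 third-stops = 3 1/3 stops.

3 1/3 stops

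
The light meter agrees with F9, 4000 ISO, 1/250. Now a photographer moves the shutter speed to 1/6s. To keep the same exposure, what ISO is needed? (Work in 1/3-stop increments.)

ISO 100

Shutter speed: 1/250 → 1/200 → 1/160 → 1/125 → 1/100 → 1/80 → 1/60 → 1/50 → 1/40 → 1/30 → 1/25 → 1/20 → 1/15 → 1/13 → 1/10 → 1/8 → 1/6 — 5 1/3 stops longer (brighter).
Need 5 1/3 stops darker from the ISO: 4000 → 3200 → 2500 → 2000 → 1600 → 1250 → 1000 → 800 → 640 → 500 → 400 → 320 → 250 → 200 → 160 → 125 → 100.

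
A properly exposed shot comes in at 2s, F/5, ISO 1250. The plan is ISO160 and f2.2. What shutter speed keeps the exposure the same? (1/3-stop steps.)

3.2 s

ISO: 1250 → 1000 → 800 → 640 → 500 → 400 → 320 → 250 → 200 → 160 — 3 stops lower (darker).
Aperture: f/5 → f/4.5 → f/4 → f/3.5 → f/3.2 → f/2.8 → f/2.5 → f/2.2 — 2 1/3 stops wider (brighter).
Net change so far: 2/3 stop darker. Offset with the shutter speed: 2 → 2.5 → 3.2.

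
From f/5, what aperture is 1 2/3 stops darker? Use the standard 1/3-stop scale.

f/9

Aperture: f/5 → f/5.6 → f/6.3 → f/7.1 → f/8 → f/9 — 1 2/3 stops narrower (darker).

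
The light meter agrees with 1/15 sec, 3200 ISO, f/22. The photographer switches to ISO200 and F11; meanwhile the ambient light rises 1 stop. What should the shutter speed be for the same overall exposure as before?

1/8s

Scene light: 1 stop brighter.
ISO: 3200 → 1600 → 800 → 400 → 200 — 4 stops dropped (darker).
Aperture: f/22 → f/16 → f/11 — 2 stops wider (brighter).
Net so far: 1 stop darker. Shutter speed: 1/15 → 1/8.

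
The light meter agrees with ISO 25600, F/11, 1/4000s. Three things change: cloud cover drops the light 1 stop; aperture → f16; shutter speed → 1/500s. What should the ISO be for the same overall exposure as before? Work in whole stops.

Scene light: 1 stop darker.
Aperture: f/11 → f/16 — 1 stop stopped down (darker).
Shutter speed: 1/4000 → 1/2000 → 1/1000 → 1/500 — 3 stops slower (brighter).
Net so far: 1 stop brighter. ISO: 25600 → 12800.

ISO 12800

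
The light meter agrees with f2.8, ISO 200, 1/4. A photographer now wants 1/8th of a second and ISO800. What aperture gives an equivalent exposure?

Shutter speed: 1/4 → 1/8 — 1 stop shorter (darker).
ISO: 200 → 400 → 800 — 2 stops higher (brighter).
Net change so far: 1 stop brighter. Offset with the aperture: f/2.8 → f/4.

f/4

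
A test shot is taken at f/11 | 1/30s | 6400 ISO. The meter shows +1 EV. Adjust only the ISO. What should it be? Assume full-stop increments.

Overexposed by 1 stop → need 1 stop darker.
ISO: 6400 → 3200.

ISO 3200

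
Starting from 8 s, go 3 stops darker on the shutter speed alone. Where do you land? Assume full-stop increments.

1 s

Shutter speed: 8 → 4 → 2 → 1 — 3 stops shorter (darker).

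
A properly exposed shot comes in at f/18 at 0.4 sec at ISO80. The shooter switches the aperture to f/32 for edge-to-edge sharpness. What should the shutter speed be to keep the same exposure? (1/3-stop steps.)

Aperture: f/18 → f/20 → f/22 → f/25 → f/29 → f/32 — 1 2/3 stops narrower (darker).
Need 1 2/3 stops brighter from the shutter speed: 0.4 → 0.5 → 0.6 → 0.8 → 1 → 1.3.

1.3 s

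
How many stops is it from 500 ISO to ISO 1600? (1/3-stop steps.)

1 2/3 stops

500 → 640 → 800 → 1000 → 1250 → 1600 — count the steps: 5 third-stops = 1 2/3 stops.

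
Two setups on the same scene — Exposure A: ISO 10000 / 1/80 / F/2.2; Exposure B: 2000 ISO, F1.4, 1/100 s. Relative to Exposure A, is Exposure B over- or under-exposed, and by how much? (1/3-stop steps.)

Aperture: f/2.2 → f/2 → f/1.8 → f/1.6 → f/1.4 — 1 1/3 stops opened up (brighter).
Shutter speed: 1/80 → 1/100 — 1/3 stop shorter (darker).
ISO: 10000 → 8000 → 6400 → 5000 → 4000 → 3200 → 2500 → 2000 — 2 1/3 stops dropped (darker).
Net: +1 1/3 −1/3 −2 1/3 = −1 1/3 stops.

1 1/3 stops darker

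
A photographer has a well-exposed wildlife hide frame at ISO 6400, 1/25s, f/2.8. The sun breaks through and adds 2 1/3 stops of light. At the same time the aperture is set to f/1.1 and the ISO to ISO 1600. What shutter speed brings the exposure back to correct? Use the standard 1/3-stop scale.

Scene light: 2 1/3 stops brighter.
Aperture: f/2.8 → f/2.5 → f/2.2 → f/2 → f/1.8 → f/1.6 → f/1.4 → f/1.2 → f/1.1 — 2 2/3 stops wider (brighter).
ISO: 6400 → 5000 → 4000 → 3200 → 2500 → 2000 → 1600 — 2 stops dropped (darker).
Net so far: 3 stops brighter. Shutter speed: 1/25 → 1/30 → 1/40 → 1/50 → 1/60 → 1/80 → 1/100 → 1/125 → 1/160 → 1/200.

1/200s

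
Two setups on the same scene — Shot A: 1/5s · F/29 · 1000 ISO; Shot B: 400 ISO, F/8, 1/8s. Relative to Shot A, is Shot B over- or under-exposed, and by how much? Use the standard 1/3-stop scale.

1 2/3 stops brighter

Aperture: f/29 → f/25 → f/22 → f/20 → f/18 → f/16 → f/14 → f/13 → f/11 → f/10 → f/9 → f/8 — 3 2/3 stops opened up (brighter).
Shutter speed: 1/5 → 1/6 → 1/8 — 2/3 stop shorter (darker).
ISO: 1000 → 800 → 640 → 500 → 400 — 1 1/3 stops dropped (darker).
Net: +3 2/3 −2/3 −1 1/3 = +1 2/3 stops.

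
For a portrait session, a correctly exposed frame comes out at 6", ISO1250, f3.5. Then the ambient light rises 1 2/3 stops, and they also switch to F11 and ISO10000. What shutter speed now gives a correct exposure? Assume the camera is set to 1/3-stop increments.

Scene light: 1 2/3 stops brighter.
Aperture: f/3.5 → f/4 → f/4.5 → f/5 → f/5.6 → f/6.3 → f/7.1 → f/8 → f/9 → f/10 → f/11 — 3 1/3 stops stopped down (darker).
ISO: 1250 → 1600 → 2000 → 2500 → 3200 → 4000 → 5000 → 6400 → 8000 → 10000 — 3 stops raised (brighter).
Net so far: 1 1/3 stops brighter. Shutter speed: 6 → 5 → 4 → 3.2 → 2.5.

2.5 s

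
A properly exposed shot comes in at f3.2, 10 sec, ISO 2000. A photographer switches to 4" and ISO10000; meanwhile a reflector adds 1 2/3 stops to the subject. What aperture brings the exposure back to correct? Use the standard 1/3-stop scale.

f/8

Scene light: 1 2/3 stops brighter.
Shutter speed: 10 → 8 → 6 → 5 → 4 — 1 1/3 stops shorter (darker).
ISO: 2000 → 2500 → 3200 → 4000 → 5000 → 6400 → 8000 → 10000 — 2 1/3 stops raised (brighter).
Net so far: 2 2/3 stops brighter. Aperture: f/3.2 → f/3.5 → f/4 → f/4.5 → f/5 → f/5.6 → f/6.3 → f/7.1 → f/8.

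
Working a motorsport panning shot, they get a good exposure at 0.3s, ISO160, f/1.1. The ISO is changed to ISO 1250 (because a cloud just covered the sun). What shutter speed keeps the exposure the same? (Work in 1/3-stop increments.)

ISO: 160 → 200 → 250 → 320 → 400 → 500 → 640 → 800 → 1000 → 1250 — 3 stops higher (brighter).
Need 3 stops darker from the shutter speed: 0.3 → 1/4 → 1/5 → 1/6 → 1/8 → 1/10 → 1/13 → 1/15 → 1/20 → 1/25.

1/25s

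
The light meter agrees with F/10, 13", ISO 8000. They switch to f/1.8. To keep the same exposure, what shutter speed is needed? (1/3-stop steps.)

0.4 s

Aperture: f/10 → f/9 → f/8 → f/7.1 → f/6.3 → f/5.6 → f/5 → f/4.5 → f/4 → f/3.5 → f/3.2 → f/2.8 → f/2.5 → f/2.2 → f/2 → f/1.8 — 5 stops opened up (brighter).
Need 5 stops darker from the shutter speed: 13 → 10 → 8 → 6 → 5 → 4 → 3.2 → 2.5 → 2 → 1.6 → 1.3 → 1 → 0.8 → 0.6 → 0.5 → 0.4.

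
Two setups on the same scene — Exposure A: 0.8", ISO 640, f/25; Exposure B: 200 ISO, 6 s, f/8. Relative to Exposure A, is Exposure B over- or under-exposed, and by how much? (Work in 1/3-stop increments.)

Aperture: f/25 → f/22 → f/20 → f/18 → f/16 → f/14 → f/13 → f/11 → f/10 → f/9 → f/8 — 3 1/3 stops opened up (brighter).
Shutter speed: 0.8 → 1 → 1.3 → 1.6 → 2 → 2.5 → 3.2 → 4 → 5 → 6 — 3 stops longer (brighter).
ISO: 640 → 500 → 400 → 320 → 250 → 200 — 1 2/3 stops lower (darker).
Net: +3 1/3 +3 −1 2/3 = +4 2/3 stops.

4 2/3 stops brighter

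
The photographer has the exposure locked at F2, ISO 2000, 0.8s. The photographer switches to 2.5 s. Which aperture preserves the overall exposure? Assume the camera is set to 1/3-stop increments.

Shutter speed: 0.8 → 1 → 1.3 → 1.6 → 2 → 2.5 — 1 2/3 stops slower (brighter).
Need 1 2/3 stops darker from the aperture: f/2 → f/2.2 → f/2.5 → f/2.8 → f/3.2 → f/3.5.

f/3.5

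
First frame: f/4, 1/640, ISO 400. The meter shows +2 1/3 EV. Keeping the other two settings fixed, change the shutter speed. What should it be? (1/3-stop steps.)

Overexposed by 2 1/3 stops → need 2 1/3 stops darker.
Shutter speed: 1/640 → 1/800 → 1/1000 → 1/1250 → 1/1600 → 1/2000 → 1/2500 → 1/3200.

1/3200s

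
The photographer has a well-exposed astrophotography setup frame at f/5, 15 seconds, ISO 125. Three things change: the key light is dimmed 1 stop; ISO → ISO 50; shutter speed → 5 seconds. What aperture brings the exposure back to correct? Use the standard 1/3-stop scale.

f/1.2

Scene light: 1 stop darker.
ISO: 125 → 100 → 80 → 64 → 50 — 1 1/3 stops dropped (darker).
Shutter speed: 15 → 13 → 10 → 8 → 6 → 5 — 1 2/3 stops faster (darker).
Net so far: 4 stops darker. Aperture: f/5 → f/4.5 → f/4 → f/3.5 → f/3.2 → f/2.8 → f/2.5 → f/2.2 → f/2 → f/1.8 → f/1.6 → f/1.4 → f/1.2.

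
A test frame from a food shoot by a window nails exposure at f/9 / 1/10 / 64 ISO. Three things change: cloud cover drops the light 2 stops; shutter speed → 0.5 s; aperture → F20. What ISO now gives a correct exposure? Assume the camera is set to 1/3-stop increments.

ISO 250

Scene light: 2 stops darker.
Shutter speed: 1/10 → 1/8 → 1/6 → 1/5 → 1/4 → 0.3 → 0.4 → 0.5 — 2 1/3 stops longer (brighter).
Aperture: f/9 → f/10 → f/11 → f/13 → f/14 → f/16 → f/18 → f/20 — 2 1/3 stops stopped down (darker).
Net so far: 2 stops darker. ISO: 64 → 80 → 100 → 125 → 160 → 200 → 250.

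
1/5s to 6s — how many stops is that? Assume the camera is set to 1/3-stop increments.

5 stops

1/5 → 1/4 → 0.3 → 0.4 → 0.5 → 0.6 → 0.8 → 1 → 1.3 → 1.6 → 2 → 2.5 → 3.2 → 4 → 5 → 6 — count the steps: 15 third-stops = 5 stops.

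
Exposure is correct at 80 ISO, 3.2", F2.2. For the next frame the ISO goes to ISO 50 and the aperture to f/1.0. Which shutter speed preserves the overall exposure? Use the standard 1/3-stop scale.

1 s

ISO: 80 → 64 → 50 — 2/3 stop lower (darker).
Aperture: f/2.2 → f/2 → f/1.8 → f/1.6 → f/1.4 → f/1.2 → f/1.1 → f/1.0 — 2 1/3 stops larger aperture (brighter).
Net change so far: 1 2/3 stops brighter. Offset with the shutter speed: 3.2 → 2.5 → 2 → 1.6 → 1.3 → 1.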